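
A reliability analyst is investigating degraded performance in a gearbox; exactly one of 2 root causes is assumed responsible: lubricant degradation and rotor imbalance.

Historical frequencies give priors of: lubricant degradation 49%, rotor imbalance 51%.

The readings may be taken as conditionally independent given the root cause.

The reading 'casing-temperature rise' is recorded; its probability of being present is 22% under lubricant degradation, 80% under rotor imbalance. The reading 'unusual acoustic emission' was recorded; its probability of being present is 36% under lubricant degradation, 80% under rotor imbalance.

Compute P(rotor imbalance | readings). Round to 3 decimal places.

For each hypothesis, the unnormalized posterior weight is prior × product of the reading likelihoods:
  lubricant degradation: 0.49 × 0.22 × 0.36 = 0.038808
  rotor imbalance: 0.51 × 0.80 × 0.80 = 0.3264
The unnormalized weights sum to 0.36521.
P(rotor imbalance | evidence) = 0.3264 / 0.36521 ≈ 0.894.

0.894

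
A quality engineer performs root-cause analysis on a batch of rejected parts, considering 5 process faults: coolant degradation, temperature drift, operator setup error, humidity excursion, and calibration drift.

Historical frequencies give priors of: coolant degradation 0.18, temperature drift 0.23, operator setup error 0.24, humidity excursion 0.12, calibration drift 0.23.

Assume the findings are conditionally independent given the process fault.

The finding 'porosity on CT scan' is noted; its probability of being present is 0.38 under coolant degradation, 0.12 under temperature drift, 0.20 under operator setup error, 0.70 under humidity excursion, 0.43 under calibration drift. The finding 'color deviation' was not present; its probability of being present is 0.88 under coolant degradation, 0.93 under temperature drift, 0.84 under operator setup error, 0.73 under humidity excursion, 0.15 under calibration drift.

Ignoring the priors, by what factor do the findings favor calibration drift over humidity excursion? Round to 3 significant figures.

1.93

Take the product of per-finding likelihoods under each hypothesis (using 1 − P(present | H) for each absent finding), then divide.
  calibration drift: 0.43 × (1 − 0.15) = 0.3655
  humidity excursion: 0.70 × (1 − 0.73) = 0.189
Bayes factor = 0.3655 / 0.189 ≈ 1.93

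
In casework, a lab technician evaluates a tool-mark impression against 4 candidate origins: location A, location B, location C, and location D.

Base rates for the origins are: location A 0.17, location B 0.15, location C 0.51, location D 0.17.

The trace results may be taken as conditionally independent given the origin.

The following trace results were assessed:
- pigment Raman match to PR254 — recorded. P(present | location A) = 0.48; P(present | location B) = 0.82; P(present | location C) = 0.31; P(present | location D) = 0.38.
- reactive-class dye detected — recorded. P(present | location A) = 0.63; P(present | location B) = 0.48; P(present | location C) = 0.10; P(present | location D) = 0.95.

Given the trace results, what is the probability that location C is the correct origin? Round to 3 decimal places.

Multiply each prior by the joint likelihood of the trace result pattern:
  location A: 0.17 × 0.48 × 0.63 = 0.051408
  location B: 0.15 × 0.82 × 0.48 = 0.05904
  location C: 0.51 × 0.31 × 0.10 = 0.01581
  location D: 0.17 × 0.38 × 0.95 = 0.06137
The unnormalized weights sum to 0.18763.
P(location C | evidence) = 0.01581 / 0.18763 ≈ 0.084.

0.084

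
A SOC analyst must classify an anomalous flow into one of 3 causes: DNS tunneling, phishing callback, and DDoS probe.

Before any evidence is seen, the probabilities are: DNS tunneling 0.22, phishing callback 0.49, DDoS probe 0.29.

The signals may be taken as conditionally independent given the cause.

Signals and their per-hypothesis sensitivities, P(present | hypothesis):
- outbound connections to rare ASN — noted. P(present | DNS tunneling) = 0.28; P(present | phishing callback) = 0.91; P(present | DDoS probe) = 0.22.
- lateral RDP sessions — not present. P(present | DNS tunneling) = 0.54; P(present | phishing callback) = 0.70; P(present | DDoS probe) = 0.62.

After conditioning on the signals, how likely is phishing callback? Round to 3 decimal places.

By Bayes' rule with conditional independence, the unnormalized weight for each hypothesis is prior × ∏ likelihoods (using 1 − P(present | H) for each absent signal):
  DNS tunneling: 0.22 × 0.28 × (1 − 0.54) = 0.028336
  phishing callback: 0.49 × 0.91 × (1 − 0.70) = 0.13377
  DDoS probe: 0.29 × 0.22 × (1 − 0.62) = 0.024244
Normalizing constant Z = 0.028336 + 0.13377 + 0.024244 = 0.18635.
P(phishing callback | evidence) = 0.13377 / 0.18635 ≈ 0.718.

0.718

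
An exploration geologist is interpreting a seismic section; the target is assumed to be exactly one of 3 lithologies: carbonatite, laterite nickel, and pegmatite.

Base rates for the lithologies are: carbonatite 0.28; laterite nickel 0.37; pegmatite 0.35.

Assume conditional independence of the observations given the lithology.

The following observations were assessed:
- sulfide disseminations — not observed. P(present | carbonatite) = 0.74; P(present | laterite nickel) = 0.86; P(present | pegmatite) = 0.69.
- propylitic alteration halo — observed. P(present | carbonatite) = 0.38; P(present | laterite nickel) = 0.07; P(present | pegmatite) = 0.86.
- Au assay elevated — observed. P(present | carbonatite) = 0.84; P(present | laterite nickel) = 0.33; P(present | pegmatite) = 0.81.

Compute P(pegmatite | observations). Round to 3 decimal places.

By Bayes' rule with conditional independence, the unnormalized weight for each hypothesis is prior × ∏ likelihoods (using 1 − P(present | H) for each absent observation):
  carbonatite: 0.28 × (1 − 0.74) × 0.38 × 0.84 = 0.023238
  laterite nickel: 0.37 × (1 − 0.86) × 0.07 × 0.33 = 0.0011966
  pegmatite: 0.35 × (1 − 0.69) × 0.86 × 0.81 = 0.075581
The unnormalized weights sum to 0.10002.
P(pegmatite | evidence) = 0.075581 / 0.10002 ≈ 0.756.

0.756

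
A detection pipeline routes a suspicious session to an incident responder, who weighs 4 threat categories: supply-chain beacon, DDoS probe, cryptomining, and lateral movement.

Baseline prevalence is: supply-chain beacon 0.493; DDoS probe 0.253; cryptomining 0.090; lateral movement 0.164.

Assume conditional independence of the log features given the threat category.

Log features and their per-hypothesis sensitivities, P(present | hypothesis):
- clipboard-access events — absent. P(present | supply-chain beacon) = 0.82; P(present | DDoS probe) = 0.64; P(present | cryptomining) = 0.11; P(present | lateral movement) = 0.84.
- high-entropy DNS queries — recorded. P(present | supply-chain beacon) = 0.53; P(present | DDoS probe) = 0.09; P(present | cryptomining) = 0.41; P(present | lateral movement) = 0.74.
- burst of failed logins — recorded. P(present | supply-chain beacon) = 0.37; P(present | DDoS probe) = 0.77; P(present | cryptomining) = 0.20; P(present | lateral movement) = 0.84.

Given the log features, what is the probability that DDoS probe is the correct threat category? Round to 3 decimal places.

0.135

Multiply each prior by the joint likelihood of the log feature pattern (using 1 − P(present | H) for each absent log feature):
  supply-chain beacon: 0.493 × (1 − 0.82) × 0.53 × 0.37 = 0.017402
  DDoS probe: 0.253 × (1 − 0.64) × 0.09 × 0.77 = 0.0063118
  cryptomining: 0.090 × (1 − 0.11) × 0.41 × 0.20 = 0.0065682
  lateral movement: 0.164 × (1 − 0.84) × 0.74 × 0.84 = 0.016311
Marginal likelihood of the evidence = 0.046593.
P(DDoS probe | evidence) = 0.0063118 / 0.046593 ≈ 0.135.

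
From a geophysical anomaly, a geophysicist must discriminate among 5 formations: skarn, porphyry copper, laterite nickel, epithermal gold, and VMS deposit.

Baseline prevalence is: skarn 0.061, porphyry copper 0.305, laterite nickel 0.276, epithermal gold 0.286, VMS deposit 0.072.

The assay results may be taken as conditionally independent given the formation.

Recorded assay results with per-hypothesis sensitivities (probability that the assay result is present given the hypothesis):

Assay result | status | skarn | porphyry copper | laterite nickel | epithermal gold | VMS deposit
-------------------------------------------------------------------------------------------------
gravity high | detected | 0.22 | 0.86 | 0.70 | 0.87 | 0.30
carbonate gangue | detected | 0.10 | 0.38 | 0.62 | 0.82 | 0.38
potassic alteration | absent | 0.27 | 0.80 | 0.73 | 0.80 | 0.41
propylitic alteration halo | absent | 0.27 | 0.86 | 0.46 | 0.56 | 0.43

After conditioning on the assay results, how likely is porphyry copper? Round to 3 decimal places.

0.067

For each hypothesis, the unnormalized posterior weight is prior × product of the assay result likelihoods (using 1 − P(present | H) for each absent assay result):
  skarn: 0.061 × 0.22 × 0.10 × (1 − 0.27) × (1 − 0.27) = 0.00071515
  porphyry copper: 0.305 × 0.86 × 0.38 × (1 − 0.80) × (1 − 0.86) = 0.0027909
  laterite nickel: 0.276 × 0.70 × 0.62 × (1 − 0.73) × (1 − 0.46) = 0.017465
  epithermal gold: 0.286 × 0.87 × 0.82 × (1 − 0.80) × (1 − 0.56) = 0.017955
  VMS deposit: 0.072 × 0.30 × 0.38 × (1 − 0.41) × (1 − 0.43) = 0.0027604
The unnormalized weights sum to 0.041686.
P(porphyry copper | evidence) = 0.0027909 / 0.041686 ≈ 0.067.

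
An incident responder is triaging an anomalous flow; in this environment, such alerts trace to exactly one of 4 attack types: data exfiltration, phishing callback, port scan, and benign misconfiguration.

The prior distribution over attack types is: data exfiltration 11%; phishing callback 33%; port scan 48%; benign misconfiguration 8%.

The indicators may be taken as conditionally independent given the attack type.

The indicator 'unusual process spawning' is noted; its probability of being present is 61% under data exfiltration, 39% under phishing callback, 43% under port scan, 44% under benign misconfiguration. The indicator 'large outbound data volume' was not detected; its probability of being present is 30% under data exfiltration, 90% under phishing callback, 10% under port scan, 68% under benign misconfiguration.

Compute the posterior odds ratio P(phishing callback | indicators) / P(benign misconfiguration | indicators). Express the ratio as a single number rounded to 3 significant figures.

Unnormalized posterior weight (prior times the indicator likelihoods) for each of the two hypotheses (using 1 − P(present | H) for each absent indicator):
  phishing callback: 0.33 × 0.39 × (1 − 0.90) = 0.01287
  benign misconfiguration: 0.08 × 0.44 × (1 − 0.68) = 0.011264
Posterior odds = 0.01287 / 0.011264 ≈ 1.14.

1.14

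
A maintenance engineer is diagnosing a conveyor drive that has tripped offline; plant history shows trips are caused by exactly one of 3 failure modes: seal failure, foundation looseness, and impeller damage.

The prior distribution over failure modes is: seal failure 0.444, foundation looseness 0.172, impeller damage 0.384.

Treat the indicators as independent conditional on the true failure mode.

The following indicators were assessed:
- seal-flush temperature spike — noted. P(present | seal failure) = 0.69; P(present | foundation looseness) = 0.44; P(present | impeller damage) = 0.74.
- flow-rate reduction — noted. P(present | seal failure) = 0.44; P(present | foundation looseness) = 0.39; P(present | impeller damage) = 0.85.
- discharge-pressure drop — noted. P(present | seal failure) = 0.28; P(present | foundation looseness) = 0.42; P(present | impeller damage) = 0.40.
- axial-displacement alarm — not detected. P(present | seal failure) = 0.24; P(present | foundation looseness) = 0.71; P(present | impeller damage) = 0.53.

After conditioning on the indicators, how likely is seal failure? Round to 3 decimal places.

0.369

For each hypothesis, the unnormalized posterior weight is prior × product of the indicator likelihoods (using 1 − P(present | H) for each absent indicator):
  seal failure: 0.444 × 0.69 × 0.44 × 0.28 × (1 − 0.24) = 0.028685
  foundation looseness: 0.172 × 0.44 × 0.39 × 0.42 × (1 − 0.71) = 0.003595
  impeller damage: 0.384 × 0.74 × 0.85 × 0.40 × (1 − 0.53) = 0.045409
The unnormalized weights sum to 0.077689.
P(seal failure | evidence) = 0.028685 / 0.077689 ≈ 0.369.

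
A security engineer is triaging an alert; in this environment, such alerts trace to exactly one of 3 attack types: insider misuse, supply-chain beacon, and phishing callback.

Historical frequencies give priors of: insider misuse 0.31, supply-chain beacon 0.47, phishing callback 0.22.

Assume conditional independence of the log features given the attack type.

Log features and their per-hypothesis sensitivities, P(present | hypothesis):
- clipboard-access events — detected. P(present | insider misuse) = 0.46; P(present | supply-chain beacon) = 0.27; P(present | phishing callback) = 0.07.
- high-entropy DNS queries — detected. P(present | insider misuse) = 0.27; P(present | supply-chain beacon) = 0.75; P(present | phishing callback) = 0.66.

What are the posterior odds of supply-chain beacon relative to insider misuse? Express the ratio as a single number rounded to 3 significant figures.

2.47

The normalizing constant cancels in an odds ratio, so compute prior × likelihood for the two hypotheses only:
  supply-chain beacon: 0.47 × 0.27 × 0.75 = 0.095175
  insider misuse: 0.31 × 0.46 × 0.27 = 0.038502
Odds(supply-chain beacon : insider misuse) = 0.095175 / 0.038502 ≈ 2.47.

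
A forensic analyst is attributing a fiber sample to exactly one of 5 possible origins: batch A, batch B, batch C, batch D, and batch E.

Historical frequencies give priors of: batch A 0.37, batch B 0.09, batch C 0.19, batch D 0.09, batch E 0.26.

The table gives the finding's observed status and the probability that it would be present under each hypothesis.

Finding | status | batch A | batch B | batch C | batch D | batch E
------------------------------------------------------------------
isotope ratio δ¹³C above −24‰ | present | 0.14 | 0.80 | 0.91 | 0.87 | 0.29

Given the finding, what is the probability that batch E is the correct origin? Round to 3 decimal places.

Multiply each prior by the likelihood of the finding:
  batch A: 0.37 × 0.14 = 0.0518
  batch B: 0.09 × 0.80 = 0.072
  batch C: 0.19 × 0.91 = 0.1729
  batch D: 0.09 × 0.87 = 0.0783
  batch E: 0.26 × 0.29 = 0.0754
Normalizing constant Z = 0.0518 + 0.072 + 0.1729 + 0.0783 + 0.0754 = 0.4504.
P(batch E | evidence) = 0.0754 / 0.4504 ≈ 0.167.

0.167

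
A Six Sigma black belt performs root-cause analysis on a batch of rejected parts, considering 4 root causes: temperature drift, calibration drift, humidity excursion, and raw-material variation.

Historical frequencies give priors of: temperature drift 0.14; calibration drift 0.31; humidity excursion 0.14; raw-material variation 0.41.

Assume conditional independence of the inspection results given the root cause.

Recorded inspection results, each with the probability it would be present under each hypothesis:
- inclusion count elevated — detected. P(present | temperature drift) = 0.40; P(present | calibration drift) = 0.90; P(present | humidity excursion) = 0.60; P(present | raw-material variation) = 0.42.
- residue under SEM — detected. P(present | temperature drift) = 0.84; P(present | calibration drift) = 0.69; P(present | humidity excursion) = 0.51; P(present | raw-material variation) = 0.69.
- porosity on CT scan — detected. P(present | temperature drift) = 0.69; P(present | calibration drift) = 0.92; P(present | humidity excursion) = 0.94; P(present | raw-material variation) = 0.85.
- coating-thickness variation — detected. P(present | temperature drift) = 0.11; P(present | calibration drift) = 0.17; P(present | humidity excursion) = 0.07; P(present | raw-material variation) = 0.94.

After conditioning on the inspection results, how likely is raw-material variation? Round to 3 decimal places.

0.722

By Bayes' rule with conditional independence, the unnormalized weight for each hypothesis is prior × ∏ likelihoods:
  temperature drift: 0.14 × 0.40 × 0.84 × 0.69 × 0.11 = 0.0035703
  calibration drift: 0.31 × 0.90 × 0.69 × 0.92 × 0.17 = 0.030109
  humidity excursion: 0.14 × 0.60 × 0.51 × 0.94 × 0.07 = 0.0028189
  raw-material variation: 0.41 × 0.42 × 0.69 × 0.85 × 0.94 = 0.094936
Marginal likelihood of the evidence = 0.13143.
P(raw-material variation | evidence) = 0.094936 / 0.13143 ≈ 0.722.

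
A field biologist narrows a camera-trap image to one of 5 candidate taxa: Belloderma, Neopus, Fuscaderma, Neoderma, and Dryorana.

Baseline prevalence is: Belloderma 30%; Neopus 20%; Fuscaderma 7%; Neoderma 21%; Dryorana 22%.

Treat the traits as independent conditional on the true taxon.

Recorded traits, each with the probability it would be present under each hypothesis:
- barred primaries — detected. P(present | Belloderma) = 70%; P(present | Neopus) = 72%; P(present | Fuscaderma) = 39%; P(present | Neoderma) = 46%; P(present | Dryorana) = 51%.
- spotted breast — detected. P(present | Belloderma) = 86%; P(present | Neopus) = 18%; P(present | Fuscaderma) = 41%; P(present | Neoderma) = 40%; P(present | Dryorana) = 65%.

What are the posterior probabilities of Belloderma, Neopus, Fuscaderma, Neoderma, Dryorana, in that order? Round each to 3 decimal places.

Multiply each prior by the joint likelihood of the trait pattern:
  Belloderma: 0.30 × 0.70 × 0.86 = 0.1806
  Neopus: 0.20 × 0.72 × 0.18 = 0.02592
  Fuscaderma: 0.07 × 0.39 × 0.41 = 0.011193
  Neoderma: 0.21 × 0.46 × 0.40 = 0.03864
  Dryorana: 0.22 × 0.51 × 0.65 = 0.07293
The unnormalized weights sum to 0.32928.
P(Belloderma | evidence) = 0.1806 / 0.32928 ≈ 0.548
P(Neopus | evidence) = 0.02592 / 0.32928 ≈ 0.079
P(Fuscaderma | evidence) = 0.011193 / 0.32928 ≈ 0.034
P(Neoderma | evidence) = 0.03864 / 0.32928 ≈ 0.117
P(Dryorana | evidence) = 0.07293 / 0.32928 ≈ 0.221

0.548, 0.079, 0.034, 0.117, 0.221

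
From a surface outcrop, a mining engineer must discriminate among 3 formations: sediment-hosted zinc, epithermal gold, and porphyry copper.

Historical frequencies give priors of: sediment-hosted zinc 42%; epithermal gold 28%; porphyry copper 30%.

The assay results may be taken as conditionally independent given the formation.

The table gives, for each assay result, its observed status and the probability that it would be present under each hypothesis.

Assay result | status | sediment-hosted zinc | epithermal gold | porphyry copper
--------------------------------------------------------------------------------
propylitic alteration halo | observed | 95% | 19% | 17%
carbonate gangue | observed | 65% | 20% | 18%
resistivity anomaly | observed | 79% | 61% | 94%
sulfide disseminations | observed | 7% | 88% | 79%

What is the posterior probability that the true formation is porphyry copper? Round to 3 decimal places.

0.254

Multiply each prior by the joint likelihood of the assay result pattern:
  sediment-hosted zinc: 0.42 × 0.95 × 0.65 × 0.79 × 0.07 = 0.014342
  epithermal gold: 0.28 × 0.19 × 0.20 × 0.61 × 0.88 = 0.0057116
  porphyry copper: 0.30 × 0.17 × 0.18 × 0.94 × 0.79 = 0.0068171
Marginal likelihood of the evidence = 0.026871.
P(porphyry copper | evidence) = 0.0068171 / 0.026871 ≈ 0.254.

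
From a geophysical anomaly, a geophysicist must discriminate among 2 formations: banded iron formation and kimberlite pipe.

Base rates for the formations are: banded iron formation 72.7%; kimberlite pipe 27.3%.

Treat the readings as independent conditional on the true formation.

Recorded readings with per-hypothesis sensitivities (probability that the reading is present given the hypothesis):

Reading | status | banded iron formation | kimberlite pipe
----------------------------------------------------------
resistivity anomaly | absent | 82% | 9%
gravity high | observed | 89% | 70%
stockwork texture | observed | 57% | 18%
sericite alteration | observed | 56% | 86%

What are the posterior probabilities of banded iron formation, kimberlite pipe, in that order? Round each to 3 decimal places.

0.580, 0.420

For each hypothesis, the unnormalized posterior weight is prior × product of the reading likelihoods (using 1 − P(present | H) for each absent reading):
  banded iron formation: 0.727 × (1 − 0.82) × 0.89 × 0.57 × 0.56 = 0.037176
  kimberlite pipe: 0.273 × (1 − 0.09) × 0.70 × 0.18 × 0.86 = 0.02692
The unnormalized weights sum to 0.064096.
P(banded iron formation | evidence) = 0.037176 / 0.064096 ≈ 0.580
P(kimberlite pipe | evidence) = 0.02692 / 0.064096 ≈ 0.420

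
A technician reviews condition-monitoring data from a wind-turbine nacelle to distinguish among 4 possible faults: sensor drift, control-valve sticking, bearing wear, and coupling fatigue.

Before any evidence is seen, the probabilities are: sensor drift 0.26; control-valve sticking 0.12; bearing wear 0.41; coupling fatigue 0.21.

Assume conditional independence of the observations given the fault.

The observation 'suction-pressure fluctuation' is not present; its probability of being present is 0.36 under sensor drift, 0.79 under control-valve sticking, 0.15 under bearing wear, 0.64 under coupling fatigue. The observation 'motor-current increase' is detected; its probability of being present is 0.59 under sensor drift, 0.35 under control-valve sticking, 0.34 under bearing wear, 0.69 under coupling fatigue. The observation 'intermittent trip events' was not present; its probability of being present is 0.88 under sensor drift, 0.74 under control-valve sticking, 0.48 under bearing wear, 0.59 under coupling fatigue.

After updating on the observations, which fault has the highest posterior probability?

bearing wear

By Bayes' rule with conditional independence, the unnormalized weight for each hypothesis is prior × ∏ likelihoods (using 1 − P(present | H) for each absent observation):
  sensor drift: 0.26 × (1 − 0.36) × 0.59 × (1 − 0.88) = 0.011781
  control-valve sticking: 0.12 × (1 − 0.79) × 0.35 × (1 − 0.74) = 0.0022932
  bearing wear: 0.41 × (1 − 0.15) × 0.34 × (1 − 0.48) = 0.061615
  coupling fatigue: 0.21 × (1 − 0.64) × 0.69 × (1 − 0.59) = 0.021387
Marginal likelihood of the evidence = 0.097076.
P(sensor drift | evidence) ≈ 0.011781 / 0.097076 ≈ 0.121
P(control-valve sticking | evidence) ≈ 0.0022932 / 0.097076 ≈ 0.024
P(bearing wear | evidence) ≈ 0.061615 / 0.097076 ≈ 0.635
P(coupling fatigue | evidence) ≈ 0.021387 / 0.097076 ≈ 0.220
The largest is 0.635, so bearing wear is most probable.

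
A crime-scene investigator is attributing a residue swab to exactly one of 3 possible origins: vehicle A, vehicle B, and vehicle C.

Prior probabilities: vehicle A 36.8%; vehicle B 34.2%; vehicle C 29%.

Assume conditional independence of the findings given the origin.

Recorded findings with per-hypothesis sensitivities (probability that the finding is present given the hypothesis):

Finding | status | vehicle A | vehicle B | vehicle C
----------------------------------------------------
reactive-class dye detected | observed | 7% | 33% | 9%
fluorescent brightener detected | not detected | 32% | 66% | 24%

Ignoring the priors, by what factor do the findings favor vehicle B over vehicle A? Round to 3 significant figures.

Take the product of per-finding likelihoods under each hypothesis (using 1 − P(present | H) for each absent finding), then divide.
  vehicle B: 0.33 × (1 − 0.66) = 0.1122
  vehicle A: 0.07 × (1 − 0.32) = 0.0476
Bayes factor = 0.1122 / 0.0476 ≈ 2.36

2.36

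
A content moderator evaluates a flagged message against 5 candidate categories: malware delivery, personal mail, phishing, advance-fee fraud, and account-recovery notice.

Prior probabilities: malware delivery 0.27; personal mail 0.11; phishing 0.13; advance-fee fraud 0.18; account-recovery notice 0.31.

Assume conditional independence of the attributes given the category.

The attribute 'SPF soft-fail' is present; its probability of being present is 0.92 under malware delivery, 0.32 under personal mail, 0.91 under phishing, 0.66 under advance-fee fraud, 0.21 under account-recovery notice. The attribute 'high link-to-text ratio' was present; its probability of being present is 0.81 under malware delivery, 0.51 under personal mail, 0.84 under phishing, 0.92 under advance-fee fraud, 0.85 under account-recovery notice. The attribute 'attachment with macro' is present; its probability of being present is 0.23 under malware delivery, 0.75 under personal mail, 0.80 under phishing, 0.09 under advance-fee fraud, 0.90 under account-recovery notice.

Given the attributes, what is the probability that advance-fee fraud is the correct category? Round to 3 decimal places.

0.049

For each hypothesis, the unnormalized posterior weight is prior × product of the attribute likelihoods:
  malware delivery: 0.27 × 0.92 × 0.81 × 0.23 = 0.046277
  personal mail: 0.11 × 0.32 × 0.51 × 0.75 = 0.013464
  phishing: 0.13 × 0.91 × 0.84 × 0.80 = 0.079498
  advance-fee fraud: 0.18 × 0.66 × 0.92 × 0.09 = 0.0098366
  account-recovery notice: 0.31 × 0.21 × 0.85 × 0.90 = 0.049801
The unnormalized weights sum to 0.19888.
P(advance-fee fraud | evidence) = 0.0098366 / 0.19888 ≈ 0.049.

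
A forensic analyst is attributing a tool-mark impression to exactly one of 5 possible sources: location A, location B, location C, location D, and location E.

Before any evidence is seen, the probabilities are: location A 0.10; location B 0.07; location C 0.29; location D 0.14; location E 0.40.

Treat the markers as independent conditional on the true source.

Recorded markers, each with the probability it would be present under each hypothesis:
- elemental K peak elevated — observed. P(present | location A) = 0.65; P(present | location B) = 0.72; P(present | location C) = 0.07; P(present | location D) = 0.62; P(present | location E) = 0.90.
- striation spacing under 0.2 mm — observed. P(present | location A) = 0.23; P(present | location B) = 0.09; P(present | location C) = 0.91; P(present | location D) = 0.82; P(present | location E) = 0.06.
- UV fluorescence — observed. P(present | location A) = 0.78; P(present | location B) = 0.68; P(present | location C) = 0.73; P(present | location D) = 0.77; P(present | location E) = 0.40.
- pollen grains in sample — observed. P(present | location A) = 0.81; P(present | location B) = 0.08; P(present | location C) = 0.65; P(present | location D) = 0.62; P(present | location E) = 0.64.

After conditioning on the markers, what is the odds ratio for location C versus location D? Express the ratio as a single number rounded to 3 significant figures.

0.258

The normalizing constant cancels in an odds ratio, so compute prior × likelihood for the two hypotheses only:
  location C: 0.29 × 0.07 × 0.91 × 0.73 × 0.65 = 0.0087654
  location D: 0.14 × 0.62 × 0.82 × 0.77 × 0.62 = 0.033979
Posterior odds = 0.0087654 / 0.033979 ≈ 0.258.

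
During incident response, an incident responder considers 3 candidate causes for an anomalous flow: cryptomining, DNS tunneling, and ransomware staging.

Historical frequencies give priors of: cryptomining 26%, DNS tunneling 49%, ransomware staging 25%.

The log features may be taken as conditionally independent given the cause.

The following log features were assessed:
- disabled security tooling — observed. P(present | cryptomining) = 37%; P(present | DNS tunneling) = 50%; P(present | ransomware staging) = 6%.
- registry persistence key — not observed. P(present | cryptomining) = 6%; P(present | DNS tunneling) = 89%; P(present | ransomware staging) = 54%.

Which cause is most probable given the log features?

For each hypothesis, the unnormalized posterior weight is prior × product of the log feature likelihoods (using 1 − P(present | H) for each absent log feature):
  cryptomining: 0.26 × 0.37 × (1 − 0.06) = 0.090428
  DNS tunneling: 0.49 × 0.50 × (1 − 0.89) = 0.02695
  ransomware staging: 0.25 × 0.06 × (1 − 0.54) = 0.0069
Normalizing constant Z = 0.090428 + 0.02695 + 0.0069 = 0.12428.
P(cryptomining | evidence) ≈ 0.090428 / 0.12428 ≈ 0.728
P(DNS tunneling | evidence) ≈ 0.02695 / 0.12428 ≈ 0.217
P(ransomware staging | evidence) ≈ 0.0069 / 0.12428 ≈ 0.056
The largest is 0.728, so cryptomining is most probable.

cryptomining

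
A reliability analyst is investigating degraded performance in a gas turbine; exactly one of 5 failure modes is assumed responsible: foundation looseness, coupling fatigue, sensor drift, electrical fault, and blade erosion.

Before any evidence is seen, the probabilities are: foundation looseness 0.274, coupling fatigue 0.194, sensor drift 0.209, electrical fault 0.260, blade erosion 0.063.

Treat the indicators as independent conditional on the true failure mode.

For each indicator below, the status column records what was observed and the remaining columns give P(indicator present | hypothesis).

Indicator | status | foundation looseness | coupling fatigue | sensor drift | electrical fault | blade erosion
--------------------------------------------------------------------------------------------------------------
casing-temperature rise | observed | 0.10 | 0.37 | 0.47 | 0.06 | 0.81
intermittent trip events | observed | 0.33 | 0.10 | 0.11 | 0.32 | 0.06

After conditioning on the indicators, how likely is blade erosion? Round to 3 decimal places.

Multiply each prior by the joint likelihood of the indicator pattern:
  foundation looseness: 0.274 × 0.10 × 0.33 = 0.009042
  coupling fatigue: 0.194 × 0.37 × 0.10 = 0.007178
  sensor drift: 0.209 × 0.47 × 0.11 = 0.010805
  electrical fault: 0.260 × 0.06 × 0.32 = 0.004992
  blade erosion: 0.063 × 0.81 × 0.06 = 0.0030618
The unnormalized weights sum to 0.035079.
P(blade erosion | evidence) = 0.0030618 / 0.035079 ≈ 0.087.

0.087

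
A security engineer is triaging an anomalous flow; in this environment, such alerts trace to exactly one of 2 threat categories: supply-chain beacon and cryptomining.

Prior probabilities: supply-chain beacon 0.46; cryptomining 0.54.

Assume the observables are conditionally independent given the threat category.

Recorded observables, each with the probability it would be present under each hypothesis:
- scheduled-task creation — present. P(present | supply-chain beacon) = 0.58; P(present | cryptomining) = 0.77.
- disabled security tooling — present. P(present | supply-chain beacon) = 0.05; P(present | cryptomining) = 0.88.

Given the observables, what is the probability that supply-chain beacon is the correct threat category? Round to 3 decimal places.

Multiply each prior by the joint likelihood of the observable pattern:
  supply-chain beacon: 0.46 × 0.58 × 0.05 = 0.01334
  cryptomining: 0.54 × 0.77 × 0.88 = 0.3659
Normalizing constant Z = 0.01334 + 0.3659 = 0.37924.
P(supply-chain beacon | evidence) = 0.01334 / 0.37924 ≈ 0.035.

0.035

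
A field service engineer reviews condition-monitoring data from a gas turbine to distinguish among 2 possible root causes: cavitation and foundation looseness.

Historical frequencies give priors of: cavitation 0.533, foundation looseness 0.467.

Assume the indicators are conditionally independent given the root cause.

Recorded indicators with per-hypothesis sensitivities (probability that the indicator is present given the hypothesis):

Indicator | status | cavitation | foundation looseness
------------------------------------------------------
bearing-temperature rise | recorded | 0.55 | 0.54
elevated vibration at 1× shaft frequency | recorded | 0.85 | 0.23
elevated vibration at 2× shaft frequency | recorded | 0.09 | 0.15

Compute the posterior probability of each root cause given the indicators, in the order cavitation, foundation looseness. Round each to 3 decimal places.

By Bayes' rule with conditional independence, the unnormalized weight for each hypothesis is prior × ∏ likelihoods:
  cavitation: 0.533 × 0.55 × 0.85 × 0.09 = 0.022426
  foundation looseness: 0.467 × 0.54 × 0.23 × 0.15 = 0.0087002
Normalizing constant Z = 0.022426 + 0.0087002 = 0.031126.
P(cavitation | evidence) = 0.022426 / 0.031126 ≈ 0.720
P(foundation looseness | evidence) = 0.0087002 / 0.031126 ≈ 0.280

0.720, 0.280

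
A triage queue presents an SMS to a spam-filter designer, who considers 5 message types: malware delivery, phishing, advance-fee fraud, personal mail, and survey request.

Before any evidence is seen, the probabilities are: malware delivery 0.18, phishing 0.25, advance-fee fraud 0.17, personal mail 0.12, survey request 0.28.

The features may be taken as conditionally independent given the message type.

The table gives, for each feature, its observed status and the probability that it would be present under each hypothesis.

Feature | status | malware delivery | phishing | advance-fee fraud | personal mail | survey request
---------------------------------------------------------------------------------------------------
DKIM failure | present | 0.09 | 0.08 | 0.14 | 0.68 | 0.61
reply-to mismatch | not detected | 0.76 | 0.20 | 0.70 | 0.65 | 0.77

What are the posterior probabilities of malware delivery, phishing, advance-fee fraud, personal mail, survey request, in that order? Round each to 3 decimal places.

Multiply each prior by the joint likelihood of the feature pattern (using 1 − P(present | H) for each absent feature):
  malware delivery: 0.18 × 0.09 × (1 − 0.76) = 0.003888
  phishing: 0.25 × 0.08 × (1 − 0.20) = 0.016
  advance-fee fraud: 0.17 × 0.14 × (1 − 0.70) = 0.00714
  personal mail: 0.12 × 0.68 × (1 − 0.65) = 0.02856
  survey request: 0.28 × 0.61 × (1 − 0.77) = 0.039284
Normalizing constant Z = 0.003888 + 0.016 + 0.00714 + 0.02856 + 0.039284 = 0.094872.
P(malware delivery | evidence) = 0.003888 / 0.094872 ≈ 0.041
P(phishing | evidence) = 0.016 / 0.094872 ≈ 0.169
P(advance-fee fraud | evidence) = 0.00714 / 0.094872 ≈ 0.075
P(personal mail | evidence) = 0.02856 / 0.094872 ≈ 0.301
P(survey request | evidence) = 0.039284 / 0.094872 ≈ 0.414

0.041, 0.169, 0.075, 0.301, 0.414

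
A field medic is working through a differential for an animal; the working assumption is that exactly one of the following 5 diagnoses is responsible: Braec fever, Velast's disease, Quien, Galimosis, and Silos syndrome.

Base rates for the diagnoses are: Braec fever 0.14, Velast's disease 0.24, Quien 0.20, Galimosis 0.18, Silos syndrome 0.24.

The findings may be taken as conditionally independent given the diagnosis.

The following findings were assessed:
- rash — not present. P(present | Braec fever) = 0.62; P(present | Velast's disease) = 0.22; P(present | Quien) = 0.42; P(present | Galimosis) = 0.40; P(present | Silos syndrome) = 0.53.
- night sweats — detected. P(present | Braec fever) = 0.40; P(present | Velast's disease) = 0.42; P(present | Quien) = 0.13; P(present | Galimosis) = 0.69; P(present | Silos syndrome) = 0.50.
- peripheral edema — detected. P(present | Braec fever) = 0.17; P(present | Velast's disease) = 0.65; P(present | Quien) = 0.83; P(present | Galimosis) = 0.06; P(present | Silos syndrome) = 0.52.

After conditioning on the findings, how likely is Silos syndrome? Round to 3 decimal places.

0.290

By Bayes' rule with conditional independence, the unnormalized weight for each hypothesis is prior × ∏ likelihoods (using 1 − P(present | H) for each absent finding):
  Braec fever: 0.14 × (1 − 0.62) × 0.40 × 0.17 = 0.0036176
  Velast's disease: 0.24 × (1 − 0.22) × 0.42 × 0.65 = 0.051106
  Quien: 0.20 × (1 − 0.42) × 0.13 × 0.83 = 0.012516
  Galimosis: 0.18 × (1 − 0.40) × 0.69 × 0.06 = 0.0044712
  Silos syndrome: 0.24 × (1 − 0.53) × 0.50 × 0.52 = 0.029328
Normalizing constant Z = 0.0036176 + 0.051106 + 0.012516 + 0.0044712 + 0.029328 = 0.10104.
P(Silos syndrome | evidence) = 0.029328 / 0.10104 ≈ 0.290.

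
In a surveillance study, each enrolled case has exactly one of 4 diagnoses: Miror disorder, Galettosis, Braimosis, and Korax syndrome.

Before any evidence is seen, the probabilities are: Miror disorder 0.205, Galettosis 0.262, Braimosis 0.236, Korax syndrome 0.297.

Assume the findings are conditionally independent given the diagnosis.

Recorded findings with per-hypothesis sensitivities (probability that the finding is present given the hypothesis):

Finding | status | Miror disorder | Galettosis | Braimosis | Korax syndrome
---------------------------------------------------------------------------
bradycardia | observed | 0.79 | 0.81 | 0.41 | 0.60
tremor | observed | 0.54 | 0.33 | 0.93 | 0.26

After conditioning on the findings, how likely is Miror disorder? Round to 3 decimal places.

For each hypothesis, the unnormalized posterior weight is prior × product of the finding likelihoods:
  Miror disorder: 0.205 × 0.79 × 0.54 = 0.087453
  Galettosis: 0.262 × 0.81 × 0.33 = 0.070033
  Braimosis: 0.236 × 0.41 × 0.93 = 0.089987
  Korax syndrome: 0.297 × 0.60 × 0.26 = 0.046332
Marginal likelihood of the evidence = 0.2938.
P(Miror disorder | evidence) = 0.087453 / 0.2938 ≈ 0.298.

0.298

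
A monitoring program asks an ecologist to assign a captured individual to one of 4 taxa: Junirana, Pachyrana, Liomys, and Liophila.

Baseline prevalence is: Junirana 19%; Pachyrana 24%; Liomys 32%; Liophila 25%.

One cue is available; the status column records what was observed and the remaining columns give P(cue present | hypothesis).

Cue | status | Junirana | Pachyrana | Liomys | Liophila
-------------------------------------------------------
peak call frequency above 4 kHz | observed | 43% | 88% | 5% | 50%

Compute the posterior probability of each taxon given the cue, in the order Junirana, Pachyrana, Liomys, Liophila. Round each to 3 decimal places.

Multiply each prior by the likelihood of the cue:
  Junirana: 0.19 × 0.43 = 0.0817
  Pachyrana: 0.24 × 0.88 = 0.2112
  Liomys: 0.32 × 0.05 = 0.016
  Liophila: 0.25 × 0.50 = 0.125
The unnormalized weights sum to 0.4339.
P(Junirana | evidence) = 0.0817 / 0.4339 ≈ 0.188
P(Pachyrana | evidence) = 0.2112 / 0.4339 ≈ 0.487
P(Liomys | evidence) = 0.016 / 0.4339 ≈ 0.037
P(Liophila | evidence) = 0.125 / 0.4339 ≈ 0.288

0.188, 0.487, 0.037, 0.288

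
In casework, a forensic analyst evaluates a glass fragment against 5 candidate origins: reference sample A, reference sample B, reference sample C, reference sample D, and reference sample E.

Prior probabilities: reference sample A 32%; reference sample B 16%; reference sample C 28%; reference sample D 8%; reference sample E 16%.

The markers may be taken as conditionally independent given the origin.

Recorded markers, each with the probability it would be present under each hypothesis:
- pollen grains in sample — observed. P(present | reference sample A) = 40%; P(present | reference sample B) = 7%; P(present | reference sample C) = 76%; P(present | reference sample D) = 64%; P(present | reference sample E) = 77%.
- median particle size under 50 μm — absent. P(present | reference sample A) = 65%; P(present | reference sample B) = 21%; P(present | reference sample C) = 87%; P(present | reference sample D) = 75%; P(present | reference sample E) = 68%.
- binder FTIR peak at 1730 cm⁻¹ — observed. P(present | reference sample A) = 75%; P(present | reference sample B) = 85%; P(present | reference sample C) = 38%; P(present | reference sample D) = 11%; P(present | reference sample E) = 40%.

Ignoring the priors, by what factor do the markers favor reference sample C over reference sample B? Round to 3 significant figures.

0.799

The Bayes factor is the ratio of the joint likelihoods of the marker pattern under the two hypotheses (using 1 − P(present | H) for each absent marker).
  reference sample C: 0.76 × (1 − 0.87) × 0.38 = 0.037544
  reference sample B: 0.07 × (1 − 0.21) × 0.85 = 0.047005
Bayes factor = 0.037544 / 0.047005 ≈ 0.799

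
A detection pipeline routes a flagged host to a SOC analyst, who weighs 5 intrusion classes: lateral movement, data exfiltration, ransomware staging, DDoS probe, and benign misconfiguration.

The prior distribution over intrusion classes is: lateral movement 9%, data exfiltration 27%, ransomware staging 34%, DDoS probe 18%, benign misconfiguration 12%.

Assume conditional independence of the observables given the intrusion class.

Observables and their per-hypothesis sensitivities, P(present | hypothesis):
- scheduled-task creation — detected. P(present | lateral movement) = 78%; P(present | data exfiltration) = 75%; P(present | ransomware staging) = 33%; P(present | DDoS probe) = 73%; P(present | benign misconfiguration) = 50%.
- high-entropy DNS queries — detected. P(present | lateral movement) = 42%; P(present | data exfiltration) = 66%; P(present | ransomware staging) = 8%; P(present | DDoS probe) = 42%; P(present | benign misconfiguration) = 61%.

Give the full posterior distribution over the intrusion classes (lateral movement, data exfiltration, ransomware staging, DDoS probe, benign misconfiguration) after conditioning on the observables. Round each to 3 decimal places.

Multiply each prior by the joint likelihood of the observable pattern:
  lateral movement: 0.09 × 0.78 × 0.42 = 0.029484
  data exfiltration: 0.27 × 0.75 × 0.66 = 0.13365
  ransomware staging: 0.34 × 0.33 × 0.08 = 0.008976
  DDoS probe: 0.18 × 0.73 × 0.42 = 0.055188
  benign misconfiguration: 0.12 × 0.50 × 0.61 = 0.0366
Marginal likelihood of the evidence = 0.2639.
P(lateral movement | evidence) = 0.029484 / 0.2639 ≈ 0.112
P(data exfiltration | evidence) = 0.13365 / 0.2639 ≈ 0.506
P(ransomware staging | evidence) = 0.008976 / 0.2639 ≈ 0.034
P(DDoS probe | evidence) = 0.055188 / 0.2639 ≈ 0.209
P(benign misconfiguration | evidence) = 0.0366 / 0.2639 ≈ 0.139

0.112, 0.506, 0.034, 0.209, 0.139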